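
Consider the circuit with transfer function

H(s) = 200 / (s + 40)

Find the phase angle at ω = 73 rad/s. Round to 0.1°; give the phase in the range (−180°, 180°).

-61.3°

Substitute s = j73:
Numerator: 200 = 200 + j0
Denominator: (j73) + 40 = 40 + j73
|N| = √(200² + 0²) ≈ 200, ∠N ≈ 0.00°
|D| = √(40² + 73²) ≈ 83.241, ∠D ≈ 61.28°
∠H = 0.00° − 61.28° = -61.28°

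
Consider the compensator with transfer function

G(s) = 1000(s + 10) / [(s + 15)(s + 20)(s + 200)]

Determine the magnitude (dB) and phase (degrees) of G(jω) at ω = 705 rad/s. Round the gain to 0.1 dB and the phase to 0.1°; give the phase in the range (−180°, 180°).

At s = jω = j705:
zero (s+10): 10 + j705 → |·| = √(10²+705²) = √497125 ≈ 705.07, ∠ = arctan(705/10) ≈ 89.19°
pole (s+15): 15 + j705 → |·| = √(15²+705²) = √497250 ≈ 705.16, ∠ = arctan(705/15) ≈ 88.78°
pole (s+20): 20 + j705 → |·| = √(20²+705²) = √497425 ≈ 705.28, ∠ = arctan(705/20) ≈ 88.38°
pole (s+200): 200 + j705 → |·| = √(200²+705²) = √537025 ≈ 732.82, ∠ = arctan(705/200) ≈ 74.16°
|G| = 1000 · 705.07 / 3.6446e+08 ≈ 0.0019346
Gain = 20 log₁₀(0.0019346) ≈ -54.27 dB
∠G = 89.19° − 251.32° = -162.13°

-54.3 dB, -162.1°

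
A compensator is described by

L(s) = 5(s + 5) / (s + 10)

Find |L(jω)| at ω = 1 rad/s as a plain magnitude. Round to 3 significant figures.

2.54

At s = jω = j1:
zero (s+5): 5 + j1 → |·| = √(5²+1²) = √26 ≈ 5.099, ∠ = arctan(1/5) ≈ 11.31°
pole (s+10): 10 + j1 → |·| = √(10²+1²) = √101 ≈ 10.05, ∠ = arctan(1/10) ≈ 5.71°
|L| = 5 · 5.099 / 10.05 ≈ 2.5368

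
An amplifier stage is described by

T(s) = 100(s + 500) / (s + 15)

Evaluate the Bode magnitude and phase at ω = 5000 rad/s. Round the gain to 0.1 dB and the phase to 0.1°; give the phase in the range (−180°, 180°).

40.0 dB, -5.5°

At s = jω = j5000:
zero (s+500): 500 + j5000 → |·| = √(500²+5000²) = √25250000 ≈ 5024.9, ∠ = arctan(5000/500) ≈ 84.29°
pole (s+15): 15 + j5000 → |·| = √(15²+5000²) = √25000225 ≈ 5000, ∠ = arctan(5000/15) ≈ 89.83°
|T| = 100 · 5024.9 / 5000 ≈ 100.5
Gain = 20 log₁₀(100.5) ≈ 40.04 dB
∠T = 84.29° − 89.83° = -5.54°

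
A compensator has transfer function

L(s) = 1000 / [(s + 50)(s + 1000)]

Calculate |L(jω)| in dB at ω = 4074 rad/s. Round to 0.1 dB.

At s = jω = j4074:
pole (s+50): 50 + j4074 → |·| = √(50²+4074²) = √16599976 ≈ 4074.3, ∠ = arctan(4074/50) ≈ 89.30°
pole (s+1000): 1000 + j4074 → |·| = √(1000²+4074²) = √17597476 ≈ 4194.9, ∠ = arctan(4074/1000) ≈ 76.21°
|L| = 1000 / 1.7091e+07 ≈ 5.851e-05
Gain = 20 log₁₀(5.851e-05) ≈ -84.66 dB

-84.7 dB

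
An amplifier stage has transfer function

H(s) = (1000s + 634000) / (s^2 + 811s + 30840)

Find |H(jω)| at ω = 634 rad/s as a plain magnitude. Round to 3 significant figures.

Substitute s = j634:
Numerator: 1000(j634) + 634000 = 634000 + j634000
Denominator: (j634)^2 + 811(j634) + 30840 = -371116 + j514174
|N| = √(634000² + 634000²) ≈ 8.9661e+05, ∠N ≈ 45.00°
|D| = √(371116² + 514174²) ≈ 6.3412e+05, ∠D ≈ 125.82°
|H| = 8.9661e+05 / 6.3412e+05 ≈ 1.4139

1.41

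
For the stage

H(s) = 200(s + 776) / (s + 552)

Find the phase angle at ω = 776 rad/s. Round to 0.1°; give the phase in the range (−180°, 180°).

-9.6°

At s = jω = j776:
zero (s+776): 776 + j776 → |·| = √(776²+776²) = √1204352 ≈ 1097.4, ∠ = arctan(776/776) ≈ 45.00°
pole (s+552): 552 + j776 → |·| = √(552²+776²) = √906880 ≈ 952.3, ∠ = arctan(776/552) ≈ 54.57°
∠H = 45.00° − 54.57° = -9.57°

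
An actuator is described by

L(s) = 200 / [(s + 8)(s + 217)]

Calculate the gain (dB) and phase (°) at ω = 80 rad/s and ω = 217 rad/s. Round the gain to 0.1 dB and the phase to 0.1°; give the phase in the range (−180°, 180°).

At s = jω = j80:
pole (s+8): 8 + j80 → |·| = √(8²+80²) = √6464 ≈ 80.399, ∠ = arctan(80/8) ≈ 84.29°
pole (s+217): 217 + j80 → |·| = √(217²+80²) = √53489 ≈ 231.28, ∠ = arctan(80/217) ≈ 20.24°
|L| = 200 / 18595 ≈ 0.010756
Gain = 20 log₁₀(0.010756) ≈ -39.37 dB
∠L = 0.00° − 104.53° = -104.53°

At s = jω = j217:
pole (s+8): 8 + j217 → |·| = √(8²+217²) = √47153 ≈ 217.15, ∠ = arctan(217/8) ≈ 87.89°
pole (s+217): 217 + j217 → |·| = √(217²+217²) = √94178 ≈ 306.88, ∠ = arctan(217/217) ≈ 45.00°
|L| = 200 / 66639 ≈ 0.0030012
Gain = 20 log₁₀(0.0030012) ≈ -50.45 dB
∠L = 0.00° − 132.89° = -132.89°

ω = 80: -39.4 dB, -104.5°; ω = 217: -50.5 dB, -132.9°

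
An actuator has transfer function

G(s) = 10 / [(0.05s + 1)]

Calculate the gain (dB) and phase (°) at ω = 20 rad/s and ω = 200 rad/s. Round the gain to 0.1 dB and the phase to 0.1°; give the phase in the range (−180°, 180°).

At ω = 20 rad/s:
pole (1 + j20·0.05) = 1 + j1 → |·| ≈ 1.4142, ∠ ≈ 45.00°
|G| = 10 · 1 / (1.4142) ≈ 7.0711
Gain = 20 log₁₀(7.0711) ≈ 16.99 dB
∠G = (0°) − (45.00°) = -45.00°

At ω = 200 rad/s:
pole (1 + j200·0.05) = 1 + j10 → |·| ≈ 10.05, ∠ ≈ 84.29°
|G| = 10 · 1 / (10.05) ≈ 0.99502
Gain = 20 log₁₀(0.99502) ≈ -0.04 dB
∠G = (0°) − (84.29°) = -84.29°

ω = 20: 17.0 dB, -45.0°; ω = 200: -0.0 dB, -84.3°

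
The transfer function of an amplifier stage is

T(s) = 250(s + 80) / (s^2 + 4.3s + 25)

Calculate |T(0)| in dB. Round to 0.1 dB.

58.1 dB

T(0) = 250·80 / 25 = 800
20 log₁₀(800) ≈ 58.06 dB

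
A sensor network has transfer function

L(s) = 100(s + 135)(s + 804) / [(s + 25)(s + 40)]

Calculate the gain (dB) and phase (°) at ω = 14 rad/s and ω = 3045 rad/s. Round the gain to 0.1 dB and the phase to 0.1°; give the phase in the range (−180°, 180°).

At s = jω = j14:
zero (s+135): 135 + j14 → |·| = √(135²+14²) = √18421 ≈ 135.72, ∠ = arctan(14/135) ≈ 5.92°
zero (s+804): 804 + j14 → |·| = √(804²+14²) = √646612 ≈ 804.12, ∠ = arctan(14/804) ≈ 1.00°
pole (s+25): 25 + j14 → |·| = √(25²+14²) = √821 ≈ 28.653, ∠ = arctan(14/25) ≈ 29.25°
pole (s+40): 40 + j14 → |·| = √(40²+14²) = √1796 ≈ 42.379, ∠ = arctan(14/40) ≈ 19.29°
|L| = 100 · 1.0914e+05 / 1214.3 ≈ 8987.9
Gain = 20 log₁₀(8987.9) ≈ 79.07 dB
∠L = 6.92° − 48.54° = -41.62°

At s = jω = j3045:
zero (s+135): 135 + j3045 → |·| = √(135²+3045²) = √9290250 ≈ 3048, ∠ = arctan(3045/135) ≈ 87.46°
zero (s+804): 804 + j3045 → |·| = √(804²+3045²) = √9918441 ≈ 3149.4, ∠ = arctan(3045/804) ≈ 75.21°
pole (s+25): 25 + j3045 → |·| = √(25²+3045²) = √9272650 ≈ 3045.1, ∠ = arctan(3045/25) ≈ 89.53°
pole (s+40): 40 + j3045 → |·| = √(40²+3045²) = √9273625 ≈ 3045.3, ∠ = arctan(3045/40) ≈ 89.25°
|L| = 100 · 9.5994e+06 / 9.2732e+06 ≈ 103.52
Gain = 20 log₁₀(103.52) ≈ 40.30 dB
∠L = 162.67° − 178.78° = -16.11°

ω = 14: 79.1 dB, -41.6°; ω = 3045: 40.3 dB, -16.1°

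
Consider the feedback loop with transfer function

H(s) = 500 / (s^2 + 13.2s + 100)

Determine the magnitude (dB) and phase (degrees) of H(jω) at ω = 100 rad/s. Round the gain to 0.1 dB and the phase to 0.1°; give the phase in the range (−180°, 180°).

At s = jω = j100:
quadratic: (j100)² + 13.2·j100 + 100 = -9900 + j1320 → |·| ≈ 9987.6, ∠ ≈ 172.41°
|H| = 500 / 9987.6 ≈ 0.050062
Gain = 20 log₁₀(0.050062) ≈ -26.01 dB
∠H = 0.00° − 172.41° = -172.41°

-26.0 dB, -172.4°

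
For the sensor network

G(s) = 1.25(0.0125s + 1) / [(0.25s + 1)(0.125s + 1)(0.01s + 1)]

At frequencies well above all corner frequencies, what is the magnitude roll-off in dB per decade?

-40 dB/decade

Each pole contributes −20 dB/decade at high frequency; each zero contributes +20 dB/decade.
Net: 1 zero(s) − 3 pole(s) → -40 dB/decade.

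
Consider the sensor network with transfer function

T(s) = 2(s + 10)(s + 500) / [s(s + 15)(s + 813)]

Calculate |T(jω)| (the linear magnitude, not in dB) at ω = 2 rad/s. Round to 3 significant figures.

At s = jω = j2:
zero (s+10): 10 + j2 → |·| = √(10²+2²) = √104 ≈ 10.198, ∠ = arctan(2/10) ≈ 11.31°
zero (s+500): 500 + j2 → |·| = √(500²+2²) = √250004 ≈ 500, ∠ = arctan(2/500) ≈ 0.23°
pole (s+15): 15 + j2 → |·| = √(15²+2²) = √229 ≈ 15.133, ∠ = arctan(2/15) ≈ 7.59°
pole (s+813): 813 + j2 → |·| = √(813²+2²) = √660973 ≈ 813, ∠ = arctan(2/813) ≈ 0.14°
pole at origin: |s| = 2, ∠ = 90.00° (in denominator)
|T| = 2 · 5099 / 24606 ≈ 0.41445

0.414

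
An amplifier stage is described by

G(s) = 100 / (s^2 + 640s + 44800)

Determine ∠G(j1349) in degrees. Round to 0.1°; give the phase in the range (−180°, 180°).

Substitute s = j1349:
Numerator: 100 = 100 + j0
Denominator: (j1349)^2 + 640(j1349) + 44800 = -1775001 + j863360
|N| = √(100² + 0²) ≈ 100, ∠N ≈ 0.00°
|D| = √(1775001² + 863360²) ≈ 1.9738e+06, ∠D ≈ 154.06°
∠G = 0.00° − 154.06° = -154.06°

-154.1°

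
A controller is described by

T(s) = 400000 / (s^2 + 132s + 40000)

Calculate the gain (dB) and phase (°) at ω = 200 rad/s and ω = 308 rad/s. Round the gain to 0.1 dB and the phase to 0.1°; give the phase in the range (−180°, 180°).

ω = 200: 23.6 dB, -90.0°; ω = 308: 15.4 dB, -143.5°

At s = jω = j200:
quadratic: (j200)² + 132·j200 + 40000 = 0 + j26400 → |·| ≈ 26400, ∠ ≈ 90.00°
|T| = 400000 / 26400 ≈ 15.152
Gain = 20 log₁₀(15.152) ≈ 23.61 dB
∠T = 0.00° − 90.00° = -90.00°

At s = jω = j308:
quadratic: (j308)² + 132·j308 + 40000 = -54864 + j40656 → |·| ≈ 68286, ∠ ≈ 143.46°
|T| = 400000 / 68286 ≈ 5.8577
Gain = 20 log₁₀(5.8577) ≈ 15.35 dB
∠T = 0.00° − 143.46° = -143.46°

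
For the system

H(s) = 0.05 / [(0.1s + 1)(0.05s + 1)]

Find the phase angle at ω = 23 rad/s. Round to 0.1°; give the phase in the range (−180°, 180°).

At ω = 23 rad/s:
pole (1 + j23·0.1) = 1 + j2.3 → |·| ≈ 2.508, ∠ ≈ 66.50°
pole (1 + j23·0.05) = 1 + j1.15 → |·| ≈ 1.524, ∠ ≈ 48.99°
∠H = (0°) − (66.50° + 48.99°) = -115.49°

-115.5°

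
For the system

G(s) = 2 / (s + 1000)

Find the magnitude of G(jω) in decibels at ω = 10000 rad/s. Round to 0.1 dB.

-74.0 dB

Substitute s = j10000:
Numerator: 2 = 2 + j0
Denominator: (j10000) + 1000 = 1000 + j10000
|N| = √(2² + 0²) ≈ 2, ∠N ≈ 0.00°
|D| = √(1000² + 10000²) ≈ 10050, ∠D ≈ 84.29°
|G| = 2 / 10050 ≈ 0.000199
Gain = 20 log₁₀(0.000199) ≈ -74.02 dB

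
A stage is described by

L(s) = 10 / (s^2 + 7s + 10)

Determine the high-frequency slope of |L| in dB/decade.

-40 dB/decade

Each pole contributes −20 dB/decade at high frequency; each zero contributes +20 dB/decade.
Net: 0 zero(s) − 2 pole(s) → -40 dB/decade.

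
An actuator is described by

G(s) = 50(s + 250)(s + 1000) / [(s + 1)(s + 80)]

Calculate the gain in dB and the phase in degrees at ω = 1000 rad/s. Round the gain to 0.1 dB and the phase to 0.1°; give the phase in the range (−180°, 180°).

At s = jω = j1000:
zero (s+250): 250 + j1000 → |·| = √(250²+1000²) = √1062500 ≈ 1030.8, ∠ = arctan(1000/250) ≈ 75.96°
zero (s+1000): 1000 + j1000 → |·| = √(1000²+1000²) = √2000000 ≈ 1414.2, ∠ = arctan(1000/1000) ≈ 45.00°
pole (s+1): 1 + j1000 → |·| = √(1²+1000²) = √1000001 ≈ 1000, ∠ = arctan(1000/1) ≈ 89.94°
pole (s+80): 80 + j1000 → |·| = √(80²+1000²) = √1006400 ≈ 1003.2, ∠ = arctan(1000/80) ≈ 85.43°
|G| = 50 · 1.4578e+06 / 1.0032e+06 ≈ 72.657
Gain = 20 log₁₀(72.657) ≈ 37.23 dB
∠G = 120.96° − 175.37° = -54.41°

37.2 dB, -54.4°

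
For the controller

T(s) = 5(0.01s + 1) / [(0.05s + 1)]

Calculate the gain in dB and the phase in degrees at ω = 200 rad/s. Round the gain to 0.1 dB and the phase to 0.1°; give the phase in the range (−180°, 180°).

0.9 dB, -20.9°

At ω = 200 rad/s:
zero (1 + j200·0.01) = 1 + j2 → |·| ≈ 2.2361, ∠ ≈ 63.43°
pole (1 + j200·0.05) = 1 + j10 → |·| ≈ 10.05, ∠ ≈ 84.29°
|T| = 5 · 2.2361 / (10.05) ≈ 1.1125
Gain = 20 log₁₀(1.1125) ≈ 0.93 dB
∠T = (63.43°) − (84.29°) = -20.86°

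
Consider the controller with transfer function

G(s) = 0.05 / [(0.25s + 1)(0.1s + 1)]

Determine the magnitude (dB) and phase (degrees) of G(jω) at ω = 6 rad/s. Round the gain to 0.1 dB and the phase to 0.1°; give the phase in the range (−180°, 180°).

At ω = 6 rad/s:
pole (1 + j6·0.25) = 1 + j1.5 → |·| ≈ 1.8028, ∠ ≈ 56.31°
pole (1 + j6·0.1) = 1 + j0.6 → |·| ≈ 1.1662, ∠ ≈ 30.96°
|G| = 0.05 · 1 / (1.8028 · 1.1662) ≈ 0.023782
Gain = 20 log₁₀(0.023782) ≈ -32.48 dB
∠G = (0°) − (56.31° + 30.96°) = -87.27°

-32.5 dB, -87.3°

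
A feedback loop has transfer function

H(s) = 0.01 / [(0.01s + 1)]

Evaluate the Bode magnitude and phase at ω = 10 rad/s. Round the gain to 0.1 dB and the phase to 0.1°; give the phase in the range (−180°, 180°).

At ω = 10 rad/s:
pole (1 + j10·0.01) = 1 + j0.1 → |·| ≈ 1.005, ∠ ≈ 5.71°
|H| = 0.01 · 1 / (1.005) ≈ 0.0099502
Gain = 20 log₁₀(0.0099502) ≈ -40.04 dB
∠H = (0°) − (5.71°) = -5.71°

-40.0 dB, -5.7°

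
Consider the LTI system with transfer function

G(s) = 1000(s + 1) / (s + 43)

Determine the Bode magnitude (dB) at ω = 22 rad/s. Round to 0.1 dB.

At s = jω = j22:
zero (s+1): 1 + j22 → |·| = √(1²+22²) = √485 ≈ 22.023, ∠ = arctan(22/1) ≈ 87.40°
pole (s+43): 43 + j22 → |·| = √(43²+22²) = √2333 ≈ 48.301, ∠ = arctan(22/43) ≈ 27.10°
|G| = 1000 · 22.023 / 48.301 ≈ 455.95
Gain = 20 log₁₀(455.95) ≈ 53.18 dB

53.2 dB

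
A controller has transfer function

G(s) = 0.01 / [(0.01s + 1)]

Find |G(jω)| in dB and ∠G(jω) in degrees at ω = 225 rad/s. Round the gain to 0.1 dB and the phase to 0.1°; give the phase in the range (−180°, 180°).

-47.8 dB, -66.0°

At ω = 225 rad/s:
pole (1 + j225·0.01) = 1 + j2.25 → |·| ≈ 2.4622, ∠ ≈ 66.04°
|G| = 0.01 · 1 / (2.4622) ≈ 0.0040614
Gain = 20 log₁₀(0.0040614) ≈ -47.83 dB
∠G = (0°) − (66.04°) = -66.04°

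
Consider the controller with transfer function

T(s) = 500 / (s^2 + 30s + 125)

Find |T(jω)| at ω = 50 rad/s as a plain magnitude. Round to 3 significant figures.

Substitute s = j50:
Numerator: 500 = 500 + j0
Denominator: (j50)^2 + 30(j50) + 125 = -2375 + j1500
|N| = √(500² + 0²) ≈ 500, ∠N ≈ 0.00°
|D| = √(2375² + 1500²) ≈ 2809, ∠D ≈ 147.72°
|T| = 500 / 2809 ≈ 0.178

0.178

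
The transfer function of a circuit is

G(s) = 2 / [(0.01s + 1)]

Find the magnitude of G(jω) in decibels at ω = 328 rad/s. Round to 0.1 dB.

-4.7 dB

At ω = 328 rad/s:
pole (1 + j328·0.01) = 1 + j3.28 → |·| ≈ 3.4291, ∠ ≈ 73.04°
|G| = 2 · 1 / (3.4291) ≈ 0.58324
Gain = 20 log₁₀(0.58324) ≈ -4.68 dB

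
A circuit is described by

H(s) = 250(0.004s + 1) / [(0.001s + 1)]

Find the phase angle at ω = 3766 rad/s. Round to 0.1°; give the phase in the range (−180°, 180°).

At ω = 3766 rad/s:
zero (1 + j3766·0.004) = 1 + j15.064 → |·| ≈ 15.097, ∠ ≈ 86.20°
pole (1 + j3766·0.001) = 1 + j3.766 → |·| ≈ 3.8965, ∠ ≈ 75.13°
∠H = (86.20°) − (75.13°) = 11.07°

11.1°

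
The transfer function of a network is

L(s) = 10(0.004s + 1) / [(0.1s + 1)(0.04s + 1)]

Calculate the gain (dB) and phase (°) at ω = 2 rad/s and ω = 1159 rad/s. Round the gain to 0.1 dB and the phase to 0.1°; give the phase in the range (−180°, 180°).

ω = 2: 19.8 dB, -15.4°; ω = 1159: -41.1 dB, -100.4°

At ω = 2 rad/s:
zero (1 + j2·0.004) = 1 + j0.008 → |·| ≈ 1, ∠ ≈ 0.46°
pole (1 + j2·0.1) = 1 + j0.2 → |·| ≈ 1.0198, ∠ ≈ 11.31°
pole (1 + j2·0.04) = 1 + j0.08 → |·| ≈ 1.0032, ∠ ≈ 4.57°
|L| = 10 · 1 / (1.0198 · 1.0032) ≈ 9.7746
Gain = 20 log₁₀(9.7746) ≈ 19.80 dB
∠L = (0.46°) − (11.31° + 4.57°) = -15.42°

At ω = 1159 rad/s:
zero (1 + j1159·0.004) = 1 + j4.636 → |·| ≈ 4.7426, ∠ ≈ 77.83°
pole (1 + j1159·0.1) = 1 + j115.9 → |·| ≈ 115.9, ∠ ≈ 89.51°
pole (1 + j1159·0.04) = 1 + j46.36 → |·| ≈ 46.371, ∠ ≈ 88.76°
|L| = 10 · 4.7426 / (115.9 · 46.371) ≈ 0.0088244
Gain = 20 log₁₀(0.0088244) ≈ -41.09 dB
∠L = (77.83°) − (89.51° + 88.76°) = -100.44°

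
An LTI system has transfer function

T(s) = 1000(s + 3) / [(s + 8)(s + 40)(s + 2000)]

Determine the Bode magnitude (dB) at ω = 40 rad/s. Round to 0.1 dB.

At s = jω = j40:
zero (s+3): 3 + j40 → |·| = √(3²+40²) = √1609 ≈ 40.112, ∠ = arctan(40/3) ≈ 85.71°
pole (s+8): 8 + j40 → |·| = √(8²+40²) = √1664 ≈ 40.792, ∠ = arctan(40/8) ≈ 78.69°
pole (s+40): 40 + j40 → |·| = √(40²+40²) = √3200 ≈ 56.569, ∠ = arctan(40/40) ≈ 45.00°
pole (s+2000): 2000 + j40 → |·| = √(2000²+40²) = √4001600 ≈ 2000.4, ∠ = arctan(40/2000) ≈ 1.15°
|T| = 1000 · 40.112 / 4.616e+06 ≈ 0.0086898
Gain = 20 log₁₀(0.0086898) ≈ -41.22 dB

-41.2 dB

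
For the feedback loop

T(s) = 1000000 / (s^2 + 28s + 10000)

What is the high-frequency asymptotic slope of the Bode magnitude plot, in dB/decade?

Each pole contributes −20 dB/decade at high frequency; each zero contributes +20 dB/decade.
Net: 0 zero(s) − 2 pole(s) → -40 dB/decade.

-40 dB/decade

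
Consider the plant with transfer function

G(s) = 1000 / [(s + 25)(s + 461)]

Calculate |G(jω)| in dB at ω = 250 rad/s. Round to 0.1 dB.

At s = jω = j250:
pole (s+25): 25 + j250 → |·| = √(25²+250²) = √63125 ≈ 251.25, ∠ = arctan(250/25) ≈ 84.29°
pole (s+461): 461 + j250 → |·| = √(461²+250²) = √275021 ≈ 524.42, ∠ = arctan(250/461) ≈ 28.47°
|G| = 1000 / 1.3176e+05 ≈ 0.0075896
Gain = 20 log₁₀(0.0075896) ≈ -42.40 dB

-42.4 dB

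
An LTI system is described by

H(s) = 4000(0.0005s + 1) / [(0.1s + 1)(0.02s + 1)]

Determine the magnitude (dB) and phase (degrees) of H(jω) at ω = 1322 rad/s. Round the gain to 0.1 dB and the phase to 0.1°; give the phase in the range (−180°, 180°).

At ω = 1322 rad/s:
zero (1 + j1322·0.0005) = 1 + j0.661 → |·| ≈ 1.1987, ∠ ≈ 33.46°
pole (1 + j1322·0.1) = 1 + j132.2 → |·| ≈ 132.2, ∠ ≈ 89.57°
pole (1 + j1322·0.02) = 1 + j26.44 → |·| ≈ 26.459, ∠ ≈ 87.83°
|H| = 4000 · 1.1987 / (132.2 · 26.459) ≈ 1.3708
Gain = 20 log₁₀(1.3708) ≈ 2.74 dB
∠H = (33.46°) − (89.57° + 87.83°) = -143.94°

2.7 dB, -143.9°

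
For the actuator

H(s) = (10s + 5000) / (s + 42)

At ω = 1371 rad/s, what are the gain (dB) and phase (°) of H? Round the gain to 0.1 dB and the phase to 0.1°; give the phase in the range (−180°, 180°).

Substitute s = j1371:
Numerator: 10(j1371) + 5000 = 5000 + j13710
Denominator: (j1371) + 42 = 42 + j1371
|N| = √(5000² + 13710²) ≈ 14593, ∠N ≈ 69.96°
|D| = √(42² + 1371²) ≈ 1371.6, ∠D ≈ 88.25°
|H| = 14593 / 1371.6 ≈ 10.639
Gain = 20 log₁₀(10.639) ≈ 20.54 dB
∠H = 69.96° − 88.25° = -18.29°

20.5 dB, -18.3°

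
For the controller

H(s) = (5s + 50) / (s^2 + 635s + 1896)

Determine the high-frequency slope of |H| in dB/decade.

-20 dB/decade

Each pole contributes −20 dB/decade at high frequency; each zero contributes +20 dB/decade.
Net: 1 zero(s) − 2 pole(s) → -20 dB/decade.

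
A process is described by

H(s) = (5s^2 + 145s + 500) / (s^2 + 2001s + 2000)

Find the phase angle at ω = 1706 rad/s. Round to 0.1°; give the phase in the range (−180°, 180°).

48.6°

Substitute s = j1706:
Numerator: 5(j1706)^2 + 145(j1706) + 500 = -14551680 + j247370
Denominator: (j1706)^2 + 2001(j1706) + 2000 = -2908436 + j3413706
|N| = √(14551680² + 247370²) ≈ 1.4554e+07, ∠N ≈ 179.03°
|D| = √(2908436² + 3413706²) ≈ 4.4847e+06, ∠D ≈ 130.43°
∠H = 179.03° − 130.43° = 48.60°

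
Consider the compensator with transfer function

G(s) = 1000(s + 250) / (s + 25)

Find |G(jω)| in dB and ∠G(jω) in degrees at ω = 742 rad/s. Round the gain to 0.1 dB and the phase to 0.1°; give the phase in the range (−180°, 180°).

At s = jω = j742:
zero (s+250): 250 + j742 → |·| = √(250²+742²) = √613064 ≈ 782.98, ∠ = arctan(742/250) ≈ 71.38°
pole (s+25): 25 + j742 → |·| = √(25²+742²) = √551189 ≈ 742.42, ∠ = arctan(742/25) ≈ 88.07°
|G| = 1000 · 782.98 / 742.42 ≈ 1054.6
Gain = 20 log₁₀(1054.6) ≈ 60.46 dB
∠G = 71.38° − 88.07° = -16.69°

60.5 dB, -16.7°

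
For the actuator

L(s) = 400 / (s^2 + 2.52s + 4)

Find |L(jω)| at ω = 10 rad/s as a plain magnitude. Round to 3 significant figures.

At s = jω = j10:
quadratic: (j10)² + 2.52·j10 + 4 = -96 + j25.2 → |·| ≈ 99.252, ∠ ≈ 165.29°
|L| = 400 / 99.252 ≈ 4.0301

4.03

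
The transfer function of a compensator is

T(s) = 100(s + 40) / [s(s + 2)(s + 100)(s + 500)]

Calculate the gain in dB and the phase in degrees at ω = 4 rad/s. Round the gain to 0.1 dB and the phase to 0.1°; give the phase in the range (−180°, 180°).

At s = jω = j4:
zero (s+40): 40 + j4 → |·| = √(40²+4²) = √1616 ≈ 40.2, ∠ = arctan(4/40) ≈ 5.71°
pole (s+2): 2 + j4 → |·| = √(2²+4²) = √20 ≈ 4.4721, ∠ = arctan(4/2) ≈ 63.43°
pole (s+100): 100 + j4 → |·| = √(100²+4²) = √10016 ≈ 100.08, ∠ = arctan(4/100) ≈ 2.29°
pole (s+500): 500 + j4 → |·| = √(500²+4²) = √250016 ≈ 500.02, ∠ = arctan(4/500) ≈ 0.46°
pole at origin: |s| = 4, ∠ = 90.00° (in denominator)
|T| = 100 · 40.2 / 8.9517e+05 ≈ 0.0044908
Gain = 20 log₁₀(0.0044908) ≈ -46.95 dB
∠T = 5.71° − 156.18° = -150.47°

-47.0 dB, -150.5°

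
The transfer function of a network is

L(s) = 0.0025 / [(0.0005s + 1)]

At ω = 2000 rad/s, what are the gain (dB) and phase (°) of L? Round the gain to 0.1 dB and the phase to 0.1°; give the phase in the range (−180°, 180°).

-55.1 dB, -45.0°

At ω = 2000 rad/s:
pole (1 + j2000·0.0005) = 1 + j1 → |·| ≈ 1.4142, ∠ ≈ 45.00°
|L| = 0.0025 · 1 / (1.4142) ≈ 0.0017678
Gain = 20 log₁₀(0.0017678) ≈ -55.05 dB
∠L = (0°) − (45.00°) = -45.00°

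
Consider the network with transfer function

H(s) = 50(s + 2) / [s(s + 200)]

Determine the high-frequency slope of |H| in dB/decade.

Each pole contributes −20 dB/decade at high frequency; each zero contributes +20 dB/decade.
Net: 1 zero(s) − 2 pole(s) → -20 dB/decade.

-20 dB/decade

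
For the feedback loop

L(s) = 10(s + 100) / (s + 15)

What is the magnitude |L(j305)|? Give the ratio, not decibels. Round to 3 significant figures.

10.5

At s = jω = j305:
zero (s+100): 100 + j305 → |·| = √(100²+305²) = √103025 ≈ 320.98, ∠ = arctan(305/100) ≈ 71.85°
pole (s+15): 15 + j305 → |·| = √(15²+305²) = √93250 ≈ 305.37, ∠ = arctan(305/15) ≈ 87.18°
|L| = 10 · 320.98 / 305.37 ≈ 10.511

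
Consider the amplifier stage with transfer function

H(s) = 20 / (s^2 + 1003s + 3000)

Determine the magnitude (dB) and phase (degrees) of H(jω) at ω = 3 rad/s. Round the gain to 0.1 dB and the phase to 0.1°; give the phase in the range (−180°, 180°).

Substitute s = j3:
Numerator: 20 = 20 + j0
Denominator: (j3)^2 + 1003(j3) + 3000 = 2991 + j3009
|N| = √(20² + 0²) ≈ 20, ∠N ≈ 0.00°
|D| = √(2991² + 3009²) ≈ 4242.7, ∠D ≈ 45.17°
|H| = 20 / 4242.7 ≈ 0.004714
Gain = 20 log₁₀(0.004714) ≈ -46.53 dB
∠H = 0.00° − 45.17° = -45.17°

-46.5 dB, -45.2°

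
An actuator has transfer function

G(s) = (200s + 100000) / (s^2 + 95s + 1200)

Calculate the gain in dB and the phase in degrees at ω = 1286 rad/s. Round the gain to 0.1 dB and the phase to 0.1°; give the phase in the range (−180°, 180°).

-15.6 dB, -107.0°

Substitute s = j1286:
Numerator: 200(j1286) + 100000 = 100000 + j257200
Denominator: (j1286)^2 + 95(j1286) + 1200 = -1652596 + j122170
|N| = √(100000² + 257200²) ≈ 2.7596e+05, ∠N ≈ 68.75°
|D| = √(1652596² + 122170²) ≈ 1.6571e+06, ∠D ≈ 175.77°
|G| = 2.7596e+05 / 1.6571e+06 ≈ 0.16653
Gain = 20 log₁₀(0.16653) ≈ -15.57 dB
∠G = 68.75° − 175.77° = -107.02°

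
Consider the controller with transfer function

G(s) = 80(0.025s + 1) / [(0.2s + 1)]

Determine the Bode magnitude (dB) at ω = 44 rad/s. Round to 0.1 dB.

22.6 dB

At ω = 44 rad/s:
zero (1 + j44·0.025) = 1 + j1.1 → |·| ≈ 1.4866, ∠ ≈ 47.73°
pole (1 + j44·0.2) = 1 + j8.8 → |·| ≈ 8.8566, ∠ ≈ 83.52°
|G| = 80 · 1.4866 / (8.8566) ≈ 13.428
Gain = 20 log₁₀(13.428) ≈ 22.56 dB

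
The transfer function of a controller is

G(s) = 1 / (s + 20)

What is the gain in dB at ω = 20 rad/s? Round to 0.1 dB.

-29.0 dB

Substitute s = j20:
Numerator: 1 = 1 + j0
Denominator: (j20) + 20 = 20 + j20
|N| = √(1² + 0²) ≈ 1, ∠N ≈ 0.00°
|D| = √(20² + 20²) ≈ 28.284, ∠D ≈ 45.00°
|G| = 1 / 28.284 ≈ 0.035356
Gain = 20 log₁₀(0.035356) ≈ -29.03 dB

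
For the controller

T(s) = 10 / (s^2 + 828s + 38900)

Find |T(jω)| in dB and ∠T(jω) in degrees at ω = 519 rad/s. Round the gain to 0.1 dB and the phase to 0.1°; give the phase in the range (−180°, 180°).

-93.8 dB, -118.2°

Substitute s = j519:
Numerator: 10 = 10 + j0
Denominator: (j519)^2 + 828(j519) + 38900 = -230461 + j429732
|N| = √(10² + 0²) ≈ 10, ∠N ≈ 0.00°
|D| = √(230461² + 429732²) ≈ 4.8763e+05, ∠D ≈ 118.20°
|T| = 10 / 4.8763e+05 ≈ 2.0507e-05
Gain = 20 log₁₀(2.0507e-05) ≈ -93.76 dB
∠T = 0.00° − 118.20° = -118.20°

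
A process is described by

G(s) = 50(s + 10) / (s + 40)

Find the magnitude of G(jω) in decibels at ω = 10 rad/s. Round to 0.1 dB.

24.7 dB

At s = jω = j10:
zero (s+10): 10 + j10 → |·| = √(10²+10²) = √200 ≈ 14.142, ∠ = arctan(10/10) ≈ 45.00°
pole (s+40): 40 + j10 → |·| = √(40²+10²) = √1700 ≈ 41.231, ∠ = arctan(10/40) ≈ 14.04°
|G| = 50 · 14.142 / 41.231 ≈ 17.15
Gain = 20 log₁₀(17.15) ≈ 24.69 dB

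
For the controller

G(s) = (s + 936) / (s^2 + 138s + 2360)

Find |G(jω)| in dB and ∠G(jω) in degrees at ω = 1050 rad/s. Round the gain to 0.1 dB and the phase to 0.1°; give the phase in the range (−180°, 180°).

-57.9 dB, -124.2°

Substitute s = j1050:
Numerator: (j1050) + 936 = 936 + j1050
Denominator: (j1050)^2 + 138(j1050) + 2360 = -1100140 + j144900
|N| = √(936² + 1050²) ≈ 1406.6, ∠N ≈ 48.29°
|D| = √(1100140² + 144900²) ≈ 1.1096e+06, ∠D ≈ 172.50°
|G| = 1406.6 / 1.1096e+06 ≈ 0.0012677
Gain = 20 log₁₀(0.0012677) ≈ -57.94 dB
∠G = 48.29° − 172.50° = -124.21°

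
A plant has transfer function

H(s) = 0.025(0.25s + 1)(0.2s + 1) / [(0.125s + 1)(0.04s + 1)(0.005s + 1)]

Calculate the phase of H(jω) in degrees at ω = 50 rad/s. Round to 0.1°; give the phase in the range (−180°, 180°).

At ω = 50 rad/s:
zero (1 + j50·0.25) = 1 + j12.5 → |·| ≈ 12.54, ∠ ≈ 85.43°
zero (1 + j50·0.2) = 1 + j10 → |·| ≈ 10.05, ∠ ≈ 84.29°
pole (1 + j50·0.125) = 1 + j6.25 → |·| ≈ 6.3295, ∠ ≈ 80.91°
pole (1 + j50·0.04) = 1 + j2 → |·| ≈ 2.2361, ∠ ≈ 63.43°
pole (1 + j50·0.005) = 1 + j0.25 → |·| ≈ 1.0308, ∠ ≈ 14.04°
∠H = (85.43° + 84.29°) − (80.91° + 63.43° + 14.04°) = 11.34°

11.3°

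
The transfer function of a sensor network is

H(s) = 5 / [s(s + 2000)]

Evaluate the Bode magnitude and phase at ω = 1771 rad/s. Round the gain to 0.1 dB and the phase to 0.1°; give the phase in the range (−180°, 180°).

At s = jω = j1771:
pole (s+2000): 2000 + j1771 → |·| = √(2000²+1771²) = √7136441 ≈ 2671.4, ∠ = arctan(1771/2000) ≈ 41.52°
pole at origin: |s| = 1771, ∠ = 90.00° (in denominator)
|H| = 5 / 4.731e+06 ≈ 1.0569e-06
Gain = 20 log₁₀(1.0569e-06) ≈ -119.52 dB
∠H = 0.00° − 131.52° = -131.52°

-119.5 dB, -131.5°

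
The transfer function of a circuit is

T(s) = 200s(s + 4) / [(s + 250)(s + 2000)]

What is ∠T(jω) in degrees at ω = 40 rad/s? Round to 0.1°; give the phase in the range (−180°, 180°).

164.1°

At s = jω = j40:
zero (s+4): 4 + j40 → |·| = √(4²+40²) = √1616 ≈ 40.2, ∠ = arctan(40/4) ≈ 84.29°
zero at origin: s = j40 → |·| = 40, ∠ = 90.00°
pole (s+250): 250 + j40 → |·| = √(250²+40²) = √64100 ≈ 253.18, ∠ = arctan(40/250) ≈ 9.09°
pole (s+2000): 2000 + j40 → |·| = √(2000²+40²) = √4001600 ≈ 2000.4, ∠ = arctan(40/2000) ≈ 1.15°
∠T = 174.29° − 10.24° = 164.05°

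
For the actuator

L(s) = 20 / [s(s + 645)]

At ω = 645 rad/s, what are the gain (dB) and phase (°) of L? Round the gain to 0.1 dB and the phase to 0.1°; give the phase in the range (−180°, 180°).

At s = jω = j645:
pole (s+645): 645 + j645 → |·| = √(645²+645²) = √832050 ≈ 912.17, ∠ = arctan(645/645) ≈ 45.00°
pole at origin: |s| = 645, ∠ = 90.00° (in denominator)
|L| = 20 / 5.8835e+05 ≈ 3.3993e-05
Gain = 20 log₁₀(3.3993e-05) ≈ -89.37 dB
∠L = 0.00° − 135.00° = -135.00°

-89.4 dB, -135.0°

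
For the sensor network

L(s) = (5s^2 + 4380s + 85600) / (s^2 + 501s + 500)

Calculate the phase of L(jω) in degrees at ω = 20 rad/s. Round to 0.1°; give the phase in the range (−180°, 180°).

-43.1°

Substitute s = j20:
Numerator: 5(j20)^2 + 4380(j20) + 85600 = 83600 + j87600
Denominator: (j20)^2 + 501(j20) + 500 = 100 + j10020
|N| = √(83600² + 87600²) ≈ 1.2109e+05, ∠N ≈ 46.34°
|D| = √(100² + 10020²) ≈ 10020, ∠D ≈ 89.43°
∠L = 46.34° − 89.43° = -43.09°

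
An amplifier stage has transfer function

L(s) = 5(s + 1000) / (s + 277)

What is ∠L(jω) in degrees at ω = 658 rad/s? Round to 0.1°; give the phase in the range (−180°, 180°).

At s = jω = j658:
zero (s+1000): 1000 + j658 → |·| = √(1000²+658²) = √1432964 ≈ 1197.1, ∠ = arctan(658/1000) ≈ 33.34°
pole (s+277): 277 + j658 → |·| = √(277²+658²) = √509693 ≈ 713.93, ∠ = arctan(658/277) ≈ 67.17°
∠L = 33.34° − 67.17° = -33.83°

-33.8°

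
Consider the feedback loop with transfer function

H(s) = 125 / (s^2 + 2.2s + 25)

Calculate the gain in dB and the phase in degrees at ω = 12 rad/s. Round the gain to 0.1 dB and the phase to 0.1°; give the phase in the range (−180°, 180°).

At s = jω = j12:
quadratic: (j12)² + 2.2·j12 + 25 = -119 + j26.4 → |·| ≈ 121.89, ∠ ≈ 167.49°
|H| = 125 / 121.89 ≈ 1.0255
Gain = 20 log₁₀(1.0255) ≈ 0.22 dB
∠H = 0.00° − 167.49° = -167.49°

0.2 dB, -167.5°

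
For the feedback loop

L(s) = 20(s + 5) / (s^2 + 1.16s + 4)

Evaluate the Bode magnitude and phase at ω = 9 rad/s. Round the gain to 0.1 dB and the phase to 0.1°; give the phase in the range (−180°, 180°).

8.5 dB, -111.3°

At s = jω = j9:
zero (s+5): 5 + j9 → |·| = √(5²+9²) = √106 ≈ 10.296, ∠ = arctan(9/5) ≈ 60.95°
quadratic: (j9)² + 1.16·j9 + 4 = -77 + j10.44 → |·| ≈ 77.705, ∠ ≈ 172.28°
|L| = 20 · 10.296 / 77.705 ≈ 2.65
Gain = 20 log₁₀(2.65) ≈ 8.46 dB
∠L = 60.95° − 172.28° = -111.33°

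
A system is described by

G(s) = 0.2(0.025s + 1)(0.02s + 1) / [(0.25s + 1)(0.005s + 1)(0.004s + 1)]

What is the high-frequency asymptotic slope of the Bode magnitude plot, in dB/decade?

-20 dB/decade

Each pole contributes −20 dB/decade at high frequency; each zero contributes +20 dB/decade.
Net: 2 zero(s) − 3 pole(s) → -20 dB/decade.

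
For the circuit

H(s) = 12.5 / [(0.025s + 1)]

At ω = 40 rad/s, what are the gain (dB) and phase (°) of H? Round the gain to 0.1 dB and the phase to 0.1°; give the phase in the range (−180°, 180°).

At ω = 40 rad/s:
pole (1 + j40·0.025) = 1 + j1 → |·| ≈ 1.4142, ∠ ≈ 45.00°
|H| = 12.5 · 1 / (1.4142) ≈ 8.8389
Gain = 20 log₁₀(8.8389) ≈ 18.93 dB
∠H = (0°) − (45.00°) = -45.00°

18.9 dB, -45.0°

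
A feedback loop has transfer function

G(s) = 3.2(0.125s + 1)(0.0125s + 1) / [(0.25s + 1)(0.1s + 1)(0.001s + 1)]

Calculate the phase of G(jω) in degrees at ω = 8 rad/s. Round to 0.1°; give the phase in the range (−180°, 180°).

-51.8°

At ω = 8 rad/s:
zero (1 + j8·0.125) = 1 + j1 → |·| ≈ 1.4142, ∠ ≈ 45.00°
zero (1 + j8·0.0125) = 1 + j0.1 → |·| ≈ 1.005, ∠ ≈ 5.71°
pole (1 + j8·0.25) = 1 + j2 → |·| ≈ 2.2361, ∠ ≈ 63.43°
pole (1 + j8·0.1) = 1 + j0.8 → |·| ≈ 1.2806, ∠ ≈ 38.66°
pole (1 + j8·0.001) = 1 + j0.008 → |·| ≈ 1, ∠ ≈ 0.46°
∠G = (45.00° + 5.71°) − (63.43° + 38.66° + 0.46°) = -51.84°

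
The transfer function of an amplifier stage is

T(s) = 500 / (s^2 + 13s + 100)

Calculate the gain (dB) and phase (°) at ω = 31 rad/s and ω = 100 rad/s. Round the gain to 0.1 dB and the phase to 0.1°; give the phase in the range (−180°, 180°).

At s = jω = j31:
quadratic: (j31)² + 13·j31 + 100 = -861 + j403 → |·| ≈ 950.65, ∠ ≈ 154.92°
|T| = 500 / 950.65 ≈ 0.52596
Gain = 20 log₁₀(0.52596) ≈ -5.58 dB
∠T = 0.00° − 154.92° = -154.92°

At s = jω = j100:
quadratic: (j100)² + 13·j100 + 100 = -9900 + j1300 → |·| ≈ 9985, ∠ ≈ 172.52°
|T| = 500 / 9985 ≈ 0.050075
Gain = 20 log₁₀(0.050075) ≈ -26.01 dB
∠T = 0.00° − 172.52° = -172.52°

ω = 31: -5.6 dB, -154.9°; ω = 100: -26.0 dB, -172.5°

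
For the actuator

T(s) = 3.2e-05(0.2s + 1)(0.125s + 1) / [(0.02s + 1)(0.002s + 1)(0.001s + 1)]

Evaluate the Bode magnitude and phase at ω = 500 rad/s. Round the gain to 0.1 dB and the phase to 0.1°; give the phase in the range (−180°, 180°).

-38.0 dB, 22.7°

At ω = 500 rad/s:
zero (1 + j500·0.2) = 1 + j100 → |·| ≈ 100, ∠ ≈ 89.43°
zero (1 + j500·0.125) = 1 + j62.5 → |·| ≈ 62.508, ∠ ≈ 89.08°
pole (1 + j500·0.02) = 1 + j10 → |·| ≈ 10.05, ∠ ≈ 84.29°
pole (1 + j500·0.002) = 1 + j1 → |·| ≈ 1.4142, ∠ ≈ 45.00°
pole (1 + j500·0.001) = 1 + j0.5 → |·| ≈ 1.118, ∠ ≈ 26.57°
|T| = 3.2e-05 · 100 · 62.508 / (10.05 · 1.4142 · 1.118) ≈ 0.012588
Gain = 20 log₁₀(0.012588) ≈ -38.00 dB
∠T = (89.43° + 89.08°) − (84.29° + 45.00° + 26.57°) = 22.65°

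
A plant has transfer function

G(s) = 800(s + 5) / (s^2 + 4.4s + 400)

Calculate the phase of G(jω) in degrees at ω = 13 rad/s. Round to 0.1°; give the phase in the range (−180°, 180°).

At s = jω = j13:
zero (s+5): 5 + j13 → |·| = √(5²+13²) = √194 ≈ 13.928, ∠ = arctan(13/5) ≈ 68.96°
quadratic: (j13)² + 4.4·j13 + 400 = 231 + j57.2 → |·| ≈ 237.98, ∠ ≈ 13.91°
∠G = 68.96° − 13.91° = 55.05°

55.1°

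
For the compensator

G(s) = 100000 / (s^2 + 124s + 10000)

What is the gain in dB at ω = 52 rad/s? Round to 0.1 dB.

20.2 dB

At s = jω = j52:
quadratic: (j52)² + 124·j52 + 10000 = 7296 + j6448 → |·| ≈ 9737, ∠ ≈ 41.47°
|G| = 100000 / 9737 ≈ 10.27
Gain = 20 log₁₀(10.27) ≈ 20.23 dB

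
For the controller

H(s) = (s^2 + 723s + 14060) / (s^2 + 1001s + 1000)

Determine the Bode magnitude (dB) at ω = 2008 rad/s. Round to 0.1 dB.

Substitute s = j2008:
Numerator: (j2008)^2 + 723(j2008) + 14060 = -4018004 + j1451784
Denominator: (j2008)^2 + 1001(j2008) + 1000 = -4031064 + j2010008
|N| = √(4018004² + 1451784²) ≈ 4.2722e+06, ∠N ≈ 160.13°
|D| = √(4031064² + 2010008²) ≈ 4.5044e+06, ∠D ≈ 153.50°
|H| = 4.2722e+06 / 4.5044e+06 ≈ 0.94845
Gain = 20 log₁₀(0.94845) ≈ -0.46 dB

-0.5 dB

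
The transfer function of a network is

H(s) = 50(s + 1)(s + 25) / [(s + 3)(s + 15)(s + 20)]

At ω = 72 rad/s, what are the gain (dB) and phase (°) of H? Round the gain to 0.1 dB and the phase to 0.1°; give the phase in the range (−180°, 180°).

-3.2 dB, -80.3°

At s = jω = j72:
zero (s+1): 1 + j72 → |·| = √(1²+72²) = √5185 ≈ 72.007, ∠ = arctan(72/1) ≈ 89.20°
zero (s+25): 25 + j72 → |·| = √(25²+72²) = √5809 ≈ 76.217, ∠ = arctan(72/25) ≈ 70.85°
pole (s+3): 3 + j72 → |·| = √(3²+72²) = √5193 ≈ 72.062, ∠ = arctan(72/3) ≈ 87.61°
pole (s+15): 15 + j72 → |·| = √(15²+72²) = √5409 ≈ 73.546, ∠ = arctan(72/15) ≈ 78.23°
pole (s+20): 20 + j72 → |·| = √(20²+72²) = √5584 ≈ 74.726, ∠ = arctan(72/20) ≈ 74.48°
|H| = 50 · 5488.2 / 3.9604e+05 ≈ 0.69288
Gain = 20 log₁₀(0.69288) ≈ -3.19 dB
∠H = 160.05° − 240.32° = -80.27°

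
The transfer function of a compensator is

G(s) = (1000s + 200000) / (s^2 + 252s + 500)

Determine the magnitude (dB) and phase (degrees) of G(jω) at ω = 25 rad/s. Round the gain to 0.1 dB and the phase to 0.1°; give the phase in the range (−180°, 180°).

30.1 dB, -84.0°

Substitute s = j25:
Numerator: 1000(j25) + 200000 = 200000 + j25000
Denominator: (j25)^2 + 252(j25) + 500 = -125 + j6300
|N| = √(200000² + 25000²) ≈ 2.0156e+05, ∠N ≈ 7.13°
|D| = √(125² + 6300²) ≈ 6301.2, ∠D ≈ 91.14°
|G| = 2.0156e+05 / 6301.2 ≈ 31.988
Gain = 20 log₁₀(31.988) ≈ 30.10 dB
∠G = 7.13° − 91.14° = -84.01°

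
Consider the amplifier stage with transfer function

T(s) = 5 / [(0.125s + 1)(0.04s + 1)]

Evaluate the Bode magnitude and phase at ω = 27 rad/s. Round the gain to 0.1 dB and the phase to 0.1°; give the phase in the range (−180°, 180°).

-0.3 dB, -120.7°

At ω = 27 rad/s:
pole (1 + j27·0.125) = 1 + j3.375 → |·| ≈ 3.52, ∠ ≈ 73.50°
pole (1 + j27·0.04) = 1 + j1.08 → |·| ≈ 1.4719, ∠ ≈ 47.20°
|T| = 5 · 1 / (3.52 · 1.4719) ≈ 0.96505
Gain = 20 log₁₀(0.96505) ≈ -0.31 dB
∠T = (0°) − (73.50° + 47.20°) = -120.70°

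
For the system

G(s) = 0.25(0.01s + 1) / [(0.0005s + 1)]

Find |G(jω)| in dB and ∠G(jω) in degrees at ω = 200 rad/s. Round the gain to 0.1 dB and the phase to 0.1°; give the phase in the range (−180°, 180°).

At ω = 200 rad/s:
zero (1 + j200·0.01) = 1 + j2 → |·| ≈ 2.2361, ∠ ≈ 63.43°
pole (1 + j200·0.0005) = 1 + j0.1 → |·| ≈ 1.005, ∠ ≈ 5.71°
|G| = 0.25 · 2.2361 / (1.005) ≈ 0.55624
Gain = 20 log₁₀(0.55624) ≈ -5.09 dB
∠G = (63.43°) − (5.71°) = 57.72°

-5.1 dB, 57.7°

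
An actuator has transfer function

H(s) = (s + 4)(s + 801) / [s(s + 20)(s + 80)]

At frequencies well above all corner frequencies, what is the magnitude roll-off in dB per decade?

Each pole contributes −20 dB/decade at high frequency; each zero contributes +20 dB/decade.
Net: 2 zero(s) − 3 pole(s) → -20 dB/decade.

-20 dB/decade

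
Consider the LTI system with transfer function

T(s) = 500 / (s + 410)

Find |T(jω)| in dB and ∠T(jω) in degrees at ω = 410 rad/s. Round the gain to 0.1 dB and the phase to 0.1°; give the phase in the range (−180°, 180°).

-1.3 dB, -45.0°

At s = jω = j410:
pole (s+410): 410 + j410 → |·| = √(410²+410²) = √336200 ≈ 579.83, ∠ = arctan(410/410) ≈ 45.00°
|T| = 500 / 579.83 ≈ 0.86232
Gain = 20 log₁₀(0.86232) ≈ -1.29 dB
∠T = 0.00° − 45.00° = -45.00°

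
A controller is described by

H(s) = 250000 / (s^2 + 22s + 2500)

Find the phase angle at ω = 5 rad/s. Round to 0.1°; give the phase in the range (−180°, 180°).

-2.5°

At s = jω = j5:
quadratic: (j5)² + 22·j5 + 2500 = 2475 + j110 → |·| ≈ 2477.4, ∠ ≈ 2.54°
∠H = 0.00° − 2.54° = -2.54°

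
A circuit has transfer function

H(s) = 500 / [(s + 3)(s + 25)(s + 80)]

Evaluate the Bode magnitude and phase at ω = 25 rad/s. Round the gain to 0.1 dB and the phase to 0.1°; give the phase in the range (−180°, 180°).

-43.5 dB, -145.5°

At s = jω = j25:
pole (s+3): 3 + j25 → |·| = √(3²+25²) = √634 ≈ 25.179, ∠ = arctan(25/3) ≈ 83.16°
pole (s+25): 25 + j25 → |·| = √(25²+25²) = √1250 ≈ 35.355, ∠ = arctan(25/25) ≈ 45.00°
pole (s+80): 80 + j25 → |·| = √(80²+25²) = √7025 ≈ 83.815, ∠ = arctan(25/80) ≈ 17.35°
|H| = 500 / 74612 ≈ 0.0067013
Gain = 20 log₁₀(0.0067013) ≈ -43.48 dB
∠H = 0.00° − 145.51° = -145.51°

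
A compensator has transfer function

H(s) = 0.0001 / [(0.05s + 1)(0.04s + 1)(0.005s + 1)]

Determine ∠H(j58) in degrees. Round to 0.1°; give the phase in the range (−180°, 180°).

-153.8°

At ω = 58 rad/s:
pole (1 + j58·0.05) = 1 + j2.9 → |·| ≈ 3.0676, ∠ ≈ 70.97°
pole (1 + j58·0.04) = 1 + j2.32 → |·| ≈ 2.5263, ∠ ≈ 66.68°
pole (1 + j58·0.005) = 1 + j0.29 → |·| ≈ 1.0412, ∠ ≈ 16.17°
∠H = (0°) − (70.97° + 66.68° + 16.17°) = -153.82°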